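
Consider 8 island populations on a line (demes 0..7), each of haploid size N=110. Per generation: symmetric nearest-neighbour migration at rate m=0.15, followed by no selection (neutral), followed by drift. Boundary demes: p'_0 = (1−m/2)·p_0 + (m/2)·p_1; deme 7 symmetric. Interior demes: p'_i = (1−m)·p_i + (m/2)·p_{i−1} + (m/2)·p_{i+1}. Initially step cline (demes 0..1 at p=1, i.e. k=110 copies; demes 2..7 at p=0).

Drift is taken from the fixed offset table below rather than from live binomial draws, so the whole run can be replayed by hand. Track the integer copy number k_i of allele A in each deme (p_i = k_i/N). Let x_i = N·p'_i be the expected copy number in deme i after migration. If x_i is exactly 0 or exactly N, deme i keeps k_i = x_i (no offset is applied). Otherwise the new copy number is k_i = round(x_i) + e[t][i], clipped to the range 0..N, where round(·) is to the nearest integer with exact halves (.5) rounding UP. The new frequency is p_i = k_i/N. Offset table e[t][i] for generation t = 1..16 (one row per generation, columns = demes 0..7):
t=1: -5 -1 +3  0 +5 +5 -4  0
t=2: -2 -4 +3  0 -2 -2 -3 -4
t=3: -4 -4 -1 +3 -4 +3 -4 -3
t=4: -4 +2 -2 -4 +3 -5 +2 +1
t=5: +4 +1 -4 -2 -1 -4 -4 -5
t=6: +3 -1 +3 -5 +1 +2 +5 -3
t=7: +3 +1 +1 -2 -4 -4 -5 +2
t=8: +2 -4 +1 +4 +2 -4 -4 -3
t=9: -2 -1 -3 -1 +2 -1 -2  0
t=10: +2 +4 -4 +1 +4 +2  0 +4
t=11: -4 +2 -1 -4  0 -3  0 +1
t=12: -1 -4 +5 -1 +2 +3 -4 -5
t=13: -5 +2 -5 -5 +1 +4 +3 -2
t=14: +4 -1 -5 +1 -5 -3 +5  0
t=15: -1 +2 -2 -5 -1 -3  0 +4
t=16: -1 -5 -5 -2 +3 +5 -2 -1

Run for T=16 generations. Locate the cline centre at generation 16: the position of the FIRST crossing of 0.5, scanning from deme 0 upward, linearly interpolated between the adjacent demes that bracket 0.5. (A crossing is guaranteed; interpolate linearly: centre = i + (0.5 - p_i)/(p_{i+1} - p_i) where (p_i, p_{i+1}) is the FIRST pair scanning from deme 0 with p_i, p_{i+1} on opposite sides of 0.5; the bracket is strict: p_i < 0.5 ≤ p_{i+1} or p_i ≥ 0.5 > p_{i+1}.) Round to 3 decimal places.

1.108

t=0: k=[110 110 0 0 0 0 0 0]
t=1: x=[110.0000 101.7500 8.2500 0.0000 0.0000 0.0000 0.0000 0.0000] k=[110 101 11 0 0 0 0 0]
t=2: x=[109.3250 94.9250 16.9250 0.8250 0.0000 0.0000 0.0000 0.0000] k=[107 91 20 1 0 0 0 0]
t=3: x=[105.8000 86.8750 23.9000 2.3500 0.0750 0.0000 0.0000 0.0000] k=[102 83 23 5 0 0 0 0]
t=4: x=[100.5750 79.9250 26.1500 5.9750 0.3750 0.0000 0.0000 0.0000] k=[97 82 24 2 3 0 0 0]
t=5: x=[95.8750 78.7750 26.7000 3.7250 2.7000 0.2250 0.0000 0.0000] k=[100 80 23 2 2 0 0 0]
t=6: x=[98.5000 77.2250 25.7000 3.5750 1.8500 0.1500 0.0000 0.0000] k=[102 76 29 0 3 2 0 0]
t=7: x=[100.0500 74.4250 30.3500 2.4000 2.7000 1.9250 0.1500 0.0000] k=[103 75 31 0 0 0 0 0]
t=8: x=[100.9000 73.8000 31.9750 2.3250 0.0000 0.0000 0.0000 0.0000] k=[103 70 33 6 0 0 0 0]
t=9: x=[100.5250 69.7000 33.7500 7.5750 0.4500 0.0000 0.0000 0.0000] k=[99 69 31 7 2 0 0 0]
t=10: x=[96.7500 68.4000 32.0500 8.4250 2.2250 0.1500 0.0000 0.0000] k=[99 72 28 9 6 2 0 0]
t=11: x=[96.9750 70.7250 29.8750 10.2000 5.9250 2.1500 0.1500 0.0000] k=[93 73 29 6 6 0 0 0]
t=12: x=[91.5000 71.2000 30.5750 7.7250 5.5500 0.4500 0.0000 0.0000] k=[91 67 36 7 8 3 0 0]
t=13: x=[89.2000 66.4750 36.1500 9.2500 7.5500 3.1500 0.2250 0.0000] k=[84 68 31 4 9 7 3 0]
t=14: x=[82.8000 66.4250 31.7500 6.4000 8.4750 6.8500 3.0750 0.2250] k=[87 65 27 7 3 4 8 0]
t=15: x=[85.3500 63.8000 28.3500 8.2000 3.3750 4.2250 7.1000 0.6000] k=[84 66 26 3 2 1 7 5]
t=16: x=[82.6500 64.3500 27.2750 4.6500 2.0000 1.5250 6.4000 5.1500] k=[82 59 22 3 5 7 4 4]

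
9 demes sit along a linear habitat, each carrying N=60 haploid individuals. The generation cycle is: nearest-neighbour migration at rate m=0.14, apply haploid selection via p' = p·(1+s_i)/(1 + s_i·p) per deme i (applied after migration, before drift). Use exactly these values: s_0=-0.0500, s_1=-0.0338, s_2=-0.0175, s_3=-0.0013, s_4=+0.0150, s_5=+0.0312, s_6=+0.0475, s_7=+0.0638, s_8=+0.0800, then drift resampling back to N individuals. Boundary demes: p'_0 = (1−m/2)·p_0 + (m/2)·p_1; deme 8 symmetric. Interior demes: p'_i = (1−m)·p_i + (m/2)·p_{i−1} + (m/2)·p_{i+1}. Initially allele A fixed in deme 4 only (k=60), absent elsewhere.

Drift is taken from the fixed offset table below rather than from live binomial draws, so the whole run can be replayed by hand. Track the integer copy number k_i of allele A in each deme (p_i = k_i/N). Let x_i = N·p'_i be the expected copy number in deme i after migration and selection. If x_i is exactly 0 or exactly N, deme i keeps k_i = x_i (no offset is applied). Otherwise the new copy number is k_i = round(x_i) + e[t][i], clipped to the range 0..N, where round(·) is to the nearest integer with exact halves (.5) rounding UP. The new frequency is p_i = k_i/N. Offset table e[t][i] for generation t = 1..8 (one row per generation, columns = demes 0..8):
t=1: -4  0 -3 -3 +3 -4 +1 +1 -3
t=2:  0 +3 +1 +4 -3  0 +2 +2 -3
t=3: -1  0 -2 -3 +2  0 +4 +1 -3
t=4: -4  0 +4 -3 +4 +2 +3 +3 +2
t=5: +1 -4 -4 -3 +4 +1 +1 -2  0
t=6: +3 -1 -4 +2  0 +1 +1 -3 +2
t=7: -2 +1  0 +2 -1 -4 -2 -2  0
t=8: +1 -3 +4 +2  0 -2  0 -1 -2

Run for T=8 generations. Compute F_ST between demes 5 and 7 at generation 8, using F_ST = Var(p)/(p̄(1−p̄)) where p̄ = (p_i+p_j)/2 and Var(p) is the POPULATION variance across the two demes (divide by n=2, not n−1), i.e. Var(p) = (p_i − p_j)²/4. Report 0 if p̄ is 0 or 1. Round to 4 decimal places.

t=0: k=[0 0 0 0 60 0 0 0 0]
t=1: x=[0.0000 0.0000 0.0000 4.1949 51.7070 4.3216 0.0000 0.0000 0.0000] k=[0 0 0 1 55 0 0 0 0]
t=2: x=[0.0000 0.0000 0.0688 4.7044 47.5178 3.9622 0.0000 0.0000 0.0000] k=[0 0 1 9 45 4 0 0 0]
t=3: x=[0.0000 0.0676 1.4646 10.9484 39.8099 6.7724 0.2932 0.0000 0.0000] k=[0 0 0 8 42 7 4 0 0]
t=4: x=[0.0000 0.0000 0.5503 9.8093 37.3802 9.4827 4.1039 0.2978 0.0000] k=[0 0 5 7 41 11 7 3 0]
t=5: x=[0.0000 0.3382 4.7128 9.2298 36.7324 13.1324 7.2921 3.2552 0.2267] k=[0 0 1 6 41 14 8 1 0]
t=6: x=[0.0000 0.0676 1.2581 8.0909 36.8720 15.8254 8.2549 1.5083 0.0756] k=[0 0 0 10 37 17 9 0 2]
t=7: x=[0.0000 0.0000 0.6879 11.1782 33.9297 18.2275 9.2885 0.8185 2.0038] k=[0 0 1 13 33 14 7 0 2]
t=8: x=[0.0000 0.0676 1.7399 13.5464 30.4933 15.1858 7.2921 0.6697 2.0038] k=[0 0 6 16 30 13 7 0 0]

0.1215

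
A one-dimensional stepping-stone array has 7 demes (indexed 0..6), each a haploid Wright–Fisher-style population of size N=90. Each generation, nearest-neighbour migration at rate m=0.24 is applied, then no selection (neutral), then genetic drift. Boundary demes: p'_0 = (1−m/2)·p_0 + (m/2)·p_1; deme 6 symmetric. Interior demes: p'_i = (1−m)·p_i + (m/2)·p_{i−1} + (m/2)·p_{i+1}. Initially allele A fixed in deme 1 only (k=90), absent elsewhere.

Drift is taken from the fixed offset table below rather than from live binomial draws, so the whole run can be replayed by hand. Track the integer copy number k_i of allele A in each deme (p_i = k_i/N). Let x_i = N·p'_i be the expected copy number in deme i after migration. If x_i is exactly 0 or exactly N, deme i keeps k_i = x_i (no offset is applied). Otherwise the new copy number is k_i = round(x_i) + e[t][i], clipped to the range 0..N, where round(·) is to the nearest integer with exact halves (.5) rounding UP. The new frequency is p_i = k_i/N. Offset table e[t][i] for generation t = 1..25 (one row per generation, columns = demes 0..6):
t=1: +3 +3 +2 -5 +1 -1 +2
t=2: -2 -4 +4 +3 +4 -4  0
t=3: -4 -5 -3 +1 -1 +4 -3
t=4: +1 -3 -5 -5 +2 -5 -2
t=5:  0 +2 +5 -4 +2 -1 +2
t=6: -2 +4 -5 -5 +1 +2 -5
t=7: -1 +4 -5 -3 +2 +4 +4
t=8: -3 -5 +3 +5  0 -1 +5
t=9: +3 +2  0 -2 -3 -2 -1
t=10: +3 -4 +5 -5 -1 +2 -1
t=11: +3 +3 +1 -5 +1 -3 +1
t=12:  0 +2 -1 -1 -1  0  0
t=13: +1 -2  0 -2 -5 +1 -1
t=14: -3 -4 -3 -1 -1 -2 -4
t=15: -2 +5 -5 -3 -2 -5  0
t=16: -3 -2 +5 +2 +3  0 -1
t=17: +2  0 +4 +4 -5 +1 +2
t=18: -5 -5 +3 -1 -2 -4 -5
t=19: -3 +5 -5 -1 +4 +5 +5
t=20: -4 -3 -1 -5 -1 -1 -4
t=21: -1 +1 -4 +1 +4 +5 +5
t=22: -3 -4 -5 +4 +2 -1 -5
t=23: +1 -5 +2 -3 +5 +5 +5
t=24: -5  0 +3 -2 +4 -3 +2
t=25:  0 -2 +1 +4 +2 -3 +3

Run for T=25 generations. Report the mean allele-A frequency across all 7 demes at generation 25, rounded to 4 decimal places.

0.0841

t=0: k=[0 90 0 0 0 0 0]
t=1: x=[10.8000 68.4000 10.8000 0.0000 0.0000 0.0000 0.0000] k=[14 71 13 0 0 0 0]
t=2: x=[20.8400 57.2000 18.4000 1.5600 0.0000 0.0000 0.0000] k=[19 53 22 5 0 0 0]
t=3: x=[23.0800 45.2000 23.6800 6.4400 0.6000 0.0000 0.0000] k=[19 40 21 7 0 0 0]
t=4: x=[21.5200 35.2000 21.6000 7.8400 0.8400 0.0000 0.0000] k=[23 32 17 3 3 0 0]
t=5: x=[24.0800 29.1200 17.1200 4.6800 2.6400 0.3600 0.0000] k=[24 31 22 1 5 0 0]
t=6: x=[24.8400 29.0800 20.5600 4.0000 3.9200 0.6000 0.0000] k=[23 33 16 0 5 3 0]
t=7: x=[24.2000 29.7600 16.1200 2.5200 4.1600 2.8800 0.3600] k=[23 34 11 0 6 7 4]
t=8: x=[24.3200 29.9200 12.4400 2.0400 5.4000 6.5200 4.3600] k=[21 25 15 7 5 6 9]
t=9: x=[21.4800 23.3200 15.2400 7.7200 5.3600 6.2400 8.6400] k=[24 25 15 6 2 4 8]
t=10: x=[24.1200 23.6800 15.1200 6.6000 2.7200 4.2400 7.5200] k=[27 20 20 2 2 6 7]
t=11: x=[26.1600 20.8400 17.8400 4.1600 2.4800 5.6400 6.8800] k=[29 24 19 0 3 3 8]
t=12: x=[28.4000 24.0000 17.3200 2.6400 2.6400 3.6000 7.4000] k=[28 26 16 2 2 4 7]
t=13: x=[27.7600 25.0400 15.5200 3.6800 2.2400 4.1200 6.6400] k=[29 23 16 2 0 5 6]
t=14: x=[28.2800 22.8800 15.1600 3.4400 0.8400 4.5200 5.8800] k=[25 19 12 2 0 3 2]
t=15: x=[24.2800 18.8800 11.6400 2.9600 0.6000 2.5200 2.1200] k=[22 24 7 0 0 0 2]
t=16: x=[22.2400 21.7200 8.2000 0.8400 0.0000 0.2400 1.7600] k=[19 20 13 3 0 0 1]
t=17: x=[19.1200 19.0400 12.6400 3.8400 0.3600 0.1200 0.8800] k=[21 19 17 8 0 1 3]
t=18: x=[20.7600 19.0000 16.1600 8.1200 1.0800 1.1200 2.7600] k=[16 14 19 7 0 0 0]
t=19: x=[15.7600 14.8400 16.9600 7.6000 0.8400 0.0000 0.0000] k=[13 20 12 7 5 0 0]
t=20: x=[13.8400 18.2000 12.3600 7.3600 4.6400 0.6000 0.0000] k=[10 15 11 2 4 0 0]
t=21: x=[10.6000 13.9200 10.4000 3.3200 3.2800 0.4800 0.0000] k=[10 15 6 4 7 5 0]
t=22: x=[10.6000 13.3200 6.8400 4.6000 6.4000 4.6400 0.6000] k=[8 9 2 9 8 4 0]
t=23: x=[8.1200 8.0400 3.6800 8.0400 7.6400 4.0000 0.4800] k=[9 3 6 5 13 9 5]
t=24: x=[8.2800 4.0800 5.5200 6.0800 11.5600 9.0000 5.4800] k=[3 4 9 4 16 6 7]
t=25: x=[3.1200 4.4800 7.8000 6.0400 13.3600 7.3200 6.8800] k=[3 2 9 10 15 4 10]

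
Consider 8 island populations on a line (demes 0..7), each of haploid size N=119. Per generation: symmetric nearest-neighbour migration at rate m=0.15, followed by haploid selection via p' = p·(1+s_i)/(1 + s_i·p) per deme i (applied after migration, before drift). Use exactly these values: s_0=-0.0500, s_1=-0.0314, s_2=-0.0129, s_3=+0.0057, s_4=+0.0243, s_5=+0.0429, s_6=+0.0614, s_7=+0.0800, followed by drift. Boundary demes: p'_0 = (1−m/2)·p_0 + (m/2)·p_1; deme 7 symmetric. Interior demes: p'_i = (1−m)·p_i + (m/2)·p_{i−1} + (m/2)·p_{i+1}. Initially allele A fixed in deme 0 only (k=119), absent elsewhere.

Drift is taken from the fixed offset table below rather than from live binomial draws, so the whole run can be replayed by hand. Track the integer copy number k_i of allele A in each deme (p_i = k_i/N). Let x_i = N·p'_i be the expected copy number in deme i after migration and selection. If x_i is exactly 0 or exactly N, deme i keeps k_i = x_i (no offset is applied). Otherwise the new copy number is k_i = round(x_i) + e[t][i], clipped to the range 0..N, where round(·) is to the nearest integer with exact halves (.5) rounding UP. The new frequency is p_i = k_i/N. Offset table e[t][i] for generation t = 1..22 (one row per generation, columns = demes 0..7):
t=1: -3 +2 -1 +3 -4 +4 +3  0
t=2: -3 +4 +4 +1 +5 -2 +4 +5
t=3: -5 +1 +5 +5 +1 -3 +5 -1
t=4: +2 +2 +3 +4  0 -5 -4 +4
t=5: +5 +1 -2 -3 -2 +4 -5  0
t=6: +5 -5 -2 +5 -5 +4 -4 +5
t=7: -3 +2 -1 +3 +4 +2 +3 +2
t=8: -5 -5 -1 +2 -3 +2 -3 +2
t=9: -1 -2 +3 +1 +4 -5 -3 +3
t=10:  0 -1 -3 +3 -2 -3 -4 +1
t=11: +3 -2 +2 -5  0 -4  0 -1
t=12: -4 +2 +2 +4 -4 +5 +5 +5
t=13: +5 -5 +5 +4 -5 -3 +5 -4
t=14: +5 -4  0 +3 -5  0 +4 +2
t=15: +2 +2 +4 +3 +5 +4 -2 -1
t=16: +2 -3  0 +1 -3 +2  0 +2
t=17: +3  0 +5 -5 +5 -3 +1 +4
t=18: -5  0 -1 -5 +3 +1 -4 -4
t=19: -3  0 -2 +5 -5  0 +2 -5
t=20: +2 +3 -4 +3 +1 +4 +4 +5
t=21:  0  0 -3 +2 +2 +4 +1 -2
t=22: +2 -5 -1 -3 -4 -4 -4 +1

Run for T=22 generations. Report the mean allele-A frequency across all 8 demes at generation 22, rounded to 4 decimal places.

0.1303

t=0: k=[119 0 0 0 0 0 0 0]
t=1: x=[109.6422 8.6652 0.0000 0.0000 0.0000 0.0000 0.0000 0.0000] k=[107 11 0 0 0 0 0 0]
t=2: x=[98.9597 16.9069 0.8144 0.0000 0.0000 0.0000 0.0000 0.0000] k=[96 21 5 0 0 0 0 0]
t=3: x=[89.2451 24.7930 5.7535 0.3771 0.0000 0.0000 0.0000 0.0000] k=[84 26 11 5 0 0 0 0]
t=4: x=[78.2875 28.5273 11.5390 5.1027 0.3841 0.0000 0.0000 0.0000] k=[80 31 15 9 0 0 0 0]
t=5: x=[74.9111 32.7128 15.5734 8.8213 0.6913 0.0000 0.0000 0.0000] k=[80 34 14 6 0 0 0 0]
t=6: x=[75.1393 35.1546 14.7316 6.1832 0.4609 0.0000 0.0000 0.0000] k=[80 30 13 11 0 0 0 0]
t=7: x=[74.8351 31.7272 13.9642 10.3787 0.8449 0.0000 0.0000 0.0000] k=[72 34 13 13 5 0 0 0]
t=8: x=[67.6583 34.4884 14.4097 12.4633 5.3463 0.3910 0.0000 0.0000] k=[63 29 13 14 2 2 0 0]
t=9: x=[58.9241 29.6343 14.1127 13.0911 2.9687 1.9281 0.1592 0.0000] k=[58 28 17 14 7 0 0 0]
t=10: x=[54.2329 28.7241 17.4062 13.7691 7.1599 0.5474 0.0000 0.0000] k=[54 28 14 17 5 0 0 0]
t=11: x=[50.5531 28.2076 15.1030 15.9534 5.6529 0.3910 0.0000 0.0000] k=[54 26 17 11 6 0 0 0]
t=12: x=[50.4041 26.7575 17.0346 11.1322 6.0616 0.4692 0.0000 0.0000] k=[46 29 19 15 2 5 0 0]
t=13: x=[43.3025 28.8225 19.2397 14.3968 3.2756 4.5815 0.3979 0.0000] k=[48 24 24 18 0 2 5 0]
t=14: x=[44.7588 25.1612 23.3057 17.1834 1.5360 2.1624 4.6596 0.4049] k=[50 21 23 20 0 2 9 2]
t=15: x=[46.3654 22.7325 22.3880 18.8149 1.6895 2.4748 8.4037 2.7224] k=[48 25 26 22 7 6 6 2]
t=16: x=[44.8329 26.1434 25.3649 21.2741 8.2321 6.3218 6.0322 2.4802] k=[47 23 25 22 5 8 6 4]
t=17: x=[43.7713 24.3267 24.3724 21.0483 6.6491 7.9303 6.3487 4.4695] k=[47 24 29 16 12 5 7 8]
t=18: x=[43.8453 25.4558 27.3754 16.7567 12.0322 5.9064 7.3240 8.5136] k=[39 25 26 12 15 7 3 5]
t=19: x=[36.6367 25.4803 24.6205 13.3422 14.4775 7.5932 3.6553 5.2210] k=[34 25 23 18 9 8 6 0]
t=20: x=[32.1083 24.8912 22.5368 17.7858 9.8140 8.2414 6.0322 0.4859] k=[34 28 19 21 11 12 10 5]
t=21: x=[32.3282 27.1015 19.6114 20.1951 12.0832 12.2282 10.3231 5.7841] k=[32 27 17 22 14 16 11 4]
t=22: x=[30.4483 25.9714 17.9264 21.1236 15.0631 16.0493 11.4521 4.8722] k=[32 21 17 18 11 12 7 6]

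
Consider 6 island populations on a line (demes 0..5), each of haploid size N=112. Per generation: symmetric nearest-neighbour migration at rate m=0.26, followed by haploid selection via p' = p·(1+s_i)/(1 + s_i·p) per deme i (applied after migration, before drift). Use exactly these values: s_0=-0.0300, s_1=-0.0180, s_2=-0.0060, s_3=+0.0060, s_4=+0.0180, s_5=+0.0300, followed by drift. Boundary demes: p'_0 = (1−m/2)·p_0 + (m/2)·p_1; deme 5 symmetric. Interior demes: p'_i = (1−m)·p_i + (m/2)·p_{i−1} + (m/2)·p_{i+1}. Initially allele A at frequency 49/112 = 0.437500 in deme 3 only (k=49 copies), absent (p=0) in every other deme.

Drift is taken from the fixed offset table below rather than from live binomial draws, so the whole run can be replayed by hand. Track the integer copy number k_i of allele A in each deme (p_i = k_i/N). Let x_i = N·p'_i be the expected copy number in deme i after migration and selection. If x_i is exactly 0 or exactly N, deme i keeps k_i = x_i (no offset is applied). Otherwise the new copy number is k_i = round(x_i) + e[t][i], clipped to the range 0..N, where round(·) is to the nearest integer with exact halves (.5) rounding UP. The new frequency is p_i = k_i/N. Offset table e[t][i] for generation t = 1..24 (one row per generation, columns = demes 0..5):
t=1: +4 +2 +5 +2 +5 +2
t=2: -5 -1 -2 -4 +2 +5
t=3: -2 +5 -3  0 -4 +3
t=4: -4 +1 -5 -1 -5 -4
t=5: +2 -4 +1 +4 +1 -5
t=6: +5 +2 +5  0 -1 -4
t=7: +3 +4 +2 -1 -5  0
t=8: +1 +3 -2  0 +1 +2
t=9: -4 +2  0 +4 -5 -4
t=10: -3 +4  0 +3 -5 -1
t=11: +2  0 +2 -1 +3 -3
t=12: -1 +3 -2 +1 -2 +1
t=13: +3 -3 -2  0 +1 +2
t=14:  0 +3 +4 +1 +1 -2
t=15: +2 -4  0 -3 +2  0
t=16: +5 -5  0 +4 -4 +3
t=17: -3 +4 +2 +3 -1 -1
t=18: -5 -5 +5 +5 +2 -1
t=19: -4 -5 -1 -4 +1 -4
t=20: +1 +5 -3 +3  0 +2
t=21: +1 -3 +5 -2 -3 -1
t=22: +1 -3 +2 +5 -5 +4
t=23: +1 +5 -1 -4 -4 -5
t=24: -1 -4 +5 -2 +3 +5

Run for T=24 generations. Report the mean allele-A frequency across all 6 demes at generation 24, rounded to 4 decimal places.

t=0: k=[0 0 0 49 0 0]
t=1: x=[0.0000 0.0000 6.3339 36.4068 6.4780 0.0000] k=[0 0 11 38 11 0]
t=2: x=[0.0000 1.4046 13.0106 31.1142 13.2875 1.4723] k=[0 0 11 27 15 6]
t=3: x=[0.0000 1.4046 11.5873 23.4708 15.6284 7.3709] k=[0 6 9 23 12 10]
t=4: x=[0.7568 5.5140 10.3732 19.8475 13.3787 10.5388] k=[0 7 5 19 8 7]
t=5: x=[0.8829 5.7304 7.0402 15.8311 9.4533 7.3299] k=[3 2 8 20 10 2]
t=6: x=[2.7860 2.8590 8.7314 17.2270 10.4275 3.1287] k=[8 5 14 17 9 0]
t=7: x=[7.3968 6.4487 13.1500 15.6504 9.0168 1.2047] k=[10 10 15 15 4 1]
t=8: x=[9.7261 10.4762 14.2749 13.6415 5.1266 1.4312] k=[11 13 12 14 6 3]
t=9: x=[10.9552 12.4082 12.3238 12.7675 6.7625 3.4885] k=[7 14 12 17 2 0]
t=10: x=[7.6890 12.6251 12.8414 14.4752 3.7542 0.2678] k=[5 17 13 17 0 0]
t=11: x=[6.3744 14.6867 13.9663 14.3447 2.2490 0.0000] k=[8 15 16 13 5 0]
t=12: x=[8.6634 13.9960 15.3999 12.4159 5.4823 0.6694] k=[8 17 13 13 3 2]
t=13: x=[8.9168 15.0715 13.4486 11.7628 4.2422 2.1926] k=[12 12 11 12 5 4]
t=14: x=[11.6775 11.6786 11.1992 11.0193 5.8786 4.2492] k=[12 15 15 12 7 2]
t=15: x=[12.0583 14.3808 14.5337 11.8030 7.1180 2.7276] k=[14 10 15 9 9 3]
t=16: x=[13.1230 10.9887 13.4984 9.8335 8.3569 3.8895] k=[18 6 13 14 4 7]
t=17: x=[16.0173 8.3289 12.1546 12.6369 5.7871 6.7963] k=[13 12 14 16 5 6]
t=18: x=[12.5271 12.1913 13.9264 14.3848 6.6710 6.0366] k=[8 7 19 19 9 5]
t=19: x=[7.6500 8.5455 17.3516 17.7893 9.9404 5.6772] k=[4 4 16 14 11 2]
t=20: x=[3.8842 5.4648 14.1056 13.9429 10.3869 3.2623] k=[5 10 11 17 10 5]
t=21: x=[5.4888 9.3236 11.5873 15.3892 10.4275 5.8107] k=[6 6 17 13 7 5]
t=22: x=[5.8294 7.3050 14.9718 12.8077 7.6461 5.4102] k=[7 4 17 18 3 9]
t=23: x=[6.4231 5.9764 15.3601 16.0019 5.8278 8.4480] k=[7 11 14 12 2 3]
t=24: x=[7.3091 10.6930 13.2794 11.0193 3.4898 2.9538] k=[6 7 18 9 6 8]

0.0804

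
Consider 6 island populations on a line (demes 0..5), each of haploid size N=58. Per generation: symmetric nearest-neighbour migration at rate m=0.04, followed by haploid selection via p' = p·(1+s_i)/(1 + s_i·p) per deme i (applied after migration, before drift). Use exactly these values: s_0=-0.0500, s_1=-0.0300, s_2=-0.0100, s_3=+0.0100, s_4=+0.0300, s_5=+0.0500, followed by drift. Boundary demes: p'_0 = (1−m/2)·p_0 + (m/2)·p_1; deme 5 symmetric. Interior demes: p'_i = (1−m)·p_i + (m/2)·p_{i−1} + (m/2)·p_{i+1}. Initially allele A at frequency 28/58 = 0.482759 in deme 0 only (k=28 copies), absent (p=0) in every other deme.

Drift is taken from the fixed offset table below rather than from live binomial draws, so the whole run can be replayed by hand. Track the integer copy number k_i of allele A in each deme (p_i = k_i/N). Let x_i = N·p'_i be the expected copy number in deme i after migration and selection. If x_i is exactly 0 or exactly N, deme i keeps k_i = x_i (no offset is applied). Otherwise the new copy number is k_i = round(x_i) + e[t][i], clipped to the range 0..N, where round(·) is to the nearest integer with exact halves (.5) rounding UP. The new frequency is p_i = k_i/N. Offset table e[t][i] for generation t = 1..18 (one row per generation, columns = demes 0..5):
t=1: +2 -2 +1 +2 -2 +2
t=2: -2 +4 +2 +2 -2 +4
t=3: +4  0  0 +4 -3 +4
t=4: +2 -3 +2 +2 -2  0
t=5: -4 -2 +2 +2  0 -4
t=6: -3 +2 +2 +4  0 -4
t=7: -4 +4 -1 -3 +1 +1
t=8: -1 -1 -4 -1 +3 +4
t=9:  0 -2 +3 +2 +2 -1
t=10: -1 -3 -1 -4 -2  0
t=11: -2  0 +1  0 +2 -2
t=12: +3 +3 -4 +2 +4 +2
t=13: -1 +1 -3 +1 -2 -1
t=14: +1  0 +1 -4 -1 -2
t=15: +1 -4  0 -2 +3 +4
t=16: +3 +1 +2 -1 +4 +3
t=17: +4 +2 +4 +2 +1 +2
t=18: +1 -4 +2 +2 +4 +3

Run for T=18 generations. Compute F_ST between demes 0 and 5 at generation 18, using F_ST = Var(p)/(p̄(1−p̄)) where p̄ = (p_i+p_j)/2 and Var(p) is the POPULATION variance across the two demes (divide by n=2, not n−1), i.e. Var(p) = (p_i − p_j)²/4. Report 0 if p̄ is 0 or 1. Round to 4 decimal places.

0.0016

t=0: k=[28 0 0 0 0 0]
t=1: x=[26.6996 0.5434 0.0000 0.0000 0.0000 0.0000] k=[29 0 0 0 0 0]
t=2: x=[27.6771 0.5628 0.0000 0.0000 0.0000 0.0000] k=[26 5 0 0 0 0]
t=3: x=[24.8490 5.1746 0.0990 0.0000 0.0000 0.0000] k=[29 5 0 0 0 0]
t=4: x=[27.7769 5.2332 0.0990 0.0000 0.0000 0.0000] k=[30 2 2 0 0 0]
t=5: x=[28.6963 2.4865 1.9411 0.0404 0.0000 0.0000] k=[25 0 4 2 0 0]
t=6: x=[23.7772 0.5628 3.8438 2.0193 0.0412 0.0000] k=[21 3 6 6 0 0]
t=7: x=[19.9632 3.3233 5.8866 5.9328 0.1236 0.0000] k=[16 7 5 3 1 0]
t=8: x=[15.2368 6.9515 4.9543 3.0284 1.0500 0.0210] k=[14 6 1 2 4 4]
t=9: x=[13.3068 5.8967 1.1090 2.0395 4.0705 4.1856] k=[13 4 4 4 6 3]
t=10: x=[12.3151 4.0634 3.9627 4.0776 6.0585 3.2045] k=[11 1 3 0 4 3]
t=11: x=[10.3564 1.2036 2.8724 0.1414 4.0089 3.1628] k=[8 1 4 0 6 1]
t=12: x=[7.5179 1.1647 3.8239 0.2020 5.9357 1.1539] k=[11 4 0 2 10 3]
t=13: x=[10.4145 3.9465 0.1188 2.1404 9.9411 3.2881] k=[9 5 0 3 8 2]
t=14: x=[8.5397 4.8431 0.1584 3.0688 7.9813 2.2219] k=[10 5 1 0 7 0]
t=15: x=[9.4860 4.8821 1.0496 0.1616 6.8976 0.1470] k=[10 1 1 0 10 4]
t=16: x=[9.4086 1.1453 0.9704 0.2222 9.9207 4.3107] k=[12 2 3 0 14 7]
t=17: x=[11.3252 2.1559 2.8923 0.3434 13.8898 7.4511] k=[15 4 7 2 15 9]
t=18: x=[14.2222 4.1608 6.7796 2.3826 14.9456 9.5013] k=[15 0 9 4 19 13]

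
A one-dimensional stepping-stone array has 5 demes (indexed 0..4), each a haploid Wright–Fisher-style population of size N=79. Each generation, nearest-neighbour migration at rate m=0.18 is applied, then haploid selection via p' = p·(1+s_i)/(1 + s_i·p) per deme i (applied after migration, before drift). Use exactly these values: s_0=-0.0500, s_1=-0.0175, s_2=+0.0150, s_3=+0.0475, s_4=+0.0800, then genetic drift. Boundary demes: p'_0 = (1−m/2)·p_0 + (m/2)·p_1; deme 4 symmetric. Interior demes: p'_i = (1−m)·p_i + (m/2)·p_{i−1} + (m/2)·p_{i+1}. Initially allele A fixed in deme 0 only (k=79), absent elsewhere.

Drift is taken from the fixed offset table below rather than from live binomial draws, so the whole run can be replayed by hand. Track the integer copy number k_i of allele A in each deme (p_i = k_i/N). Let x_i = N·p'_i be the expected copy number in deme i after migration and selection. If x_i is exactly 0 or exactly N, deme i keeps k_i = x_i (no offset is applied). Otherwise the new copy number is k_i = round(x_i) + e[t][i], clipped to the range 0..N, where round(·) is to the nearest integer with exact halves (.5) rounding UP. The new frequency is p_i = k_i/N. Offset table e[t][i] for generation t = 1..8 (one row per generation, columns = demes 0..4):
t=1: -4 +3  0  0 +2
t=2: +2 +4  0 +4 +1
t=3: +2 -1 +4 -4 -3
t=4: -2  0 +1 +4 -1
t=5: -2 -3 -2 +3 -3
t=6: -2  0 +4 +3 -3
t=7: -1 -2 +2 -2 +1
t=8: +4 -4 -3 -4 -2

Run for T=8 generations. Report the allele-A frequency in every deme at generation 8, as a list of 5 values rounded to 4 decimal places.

[0.4937, 0.2152, 0.1519, 0.0506, 0.0127]

t=0: k=[79 0 0 0 0]
t=1: x=[71.5511 6.9966 0.0000 0.0000 0.0000] k=[68 10 0 0 0]
t=2: x=[62.1088 14.1142 0.9133 0.0000 0.0000] k=[64 18 1 0 0]
t=3: x=[59.1063 20.3422 2.4755 0.0943 0.0000] k=[61 19 6 0 0]
t=4: x=[56.4016 21.3340 6.7210 0.5655 0.0000] k=[54 21 8 5 0]
t=5: x=[50.0965 22.5147 9.0183 5.0344 0.4858] k=[48 20 7 8 0]
t=6: x=[44.4865 21.0761 8.3708 7.4991 0.7770] k=[42 21 12 10 0]
t=7: x=[39.0970 21.8002 12.7888 9.6669 0.9711] k=[38 20 15 8 2]
t=8: x=[35.3755 20.8975 15.0001 8.4333 2.7362] k=[39 17 12 4 1]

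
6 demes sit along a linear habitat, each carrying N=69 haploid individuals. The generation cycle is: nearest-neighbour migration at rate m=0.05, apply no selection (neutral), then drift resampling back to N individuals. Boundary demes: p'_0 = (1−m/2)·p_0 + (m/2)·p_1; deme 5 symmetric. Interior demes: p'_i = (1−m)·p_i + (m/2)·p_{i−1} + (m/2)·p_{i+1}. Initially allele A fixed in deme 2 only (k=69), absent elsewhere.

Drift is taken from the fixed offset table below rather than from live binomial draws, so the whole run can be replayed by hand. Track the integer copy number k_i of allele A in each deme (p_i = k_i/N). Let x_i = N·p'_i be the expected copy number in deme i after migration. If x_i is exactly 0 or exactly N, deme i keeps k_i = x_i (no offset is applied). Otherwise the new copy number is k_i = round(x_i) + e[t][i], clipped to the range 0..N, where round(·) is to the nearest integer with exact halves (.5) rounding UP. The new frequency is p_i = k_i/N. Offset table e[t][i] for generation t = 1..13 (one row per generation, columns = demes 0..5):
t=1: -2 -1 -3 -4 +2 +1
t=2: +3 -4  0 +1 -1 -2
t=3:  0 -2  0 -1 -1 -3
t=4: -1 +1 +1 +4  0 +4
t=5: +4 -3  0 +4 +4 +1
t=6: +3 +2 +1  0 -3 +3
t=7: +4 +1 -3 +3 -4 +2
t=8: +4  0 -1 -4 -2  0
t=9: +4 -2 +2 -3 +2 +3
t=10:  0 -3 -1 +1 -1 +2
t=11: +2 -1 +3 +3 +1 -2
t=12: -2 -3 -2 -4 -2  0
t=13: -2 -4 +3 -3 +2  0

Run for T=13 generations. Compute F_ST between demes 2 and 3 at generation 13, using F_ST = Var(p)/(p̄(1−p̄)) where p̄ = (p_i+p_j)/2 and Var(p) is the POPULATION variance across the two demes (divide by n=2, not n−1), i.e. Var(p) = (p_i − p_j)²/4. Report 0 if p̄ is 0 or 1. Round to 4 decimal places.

t=0: k=[0 0 69 0 0 0]
t=1: x=[0.0000 1.7250 65.5500 1.7250 0.0000 0.0000] k=[0 1 63 0 0 0]
t=2: x=[0.0250 2.5250 59.8750 1.5750 0.0000 0.0000] k=[3 0 60 3 0 0]
t=3: x=[2.9250 1.5750 57.0750 4.3500 0.0750 0.0000] k=[3 0 57 3 0 0]
t=4: x=[2.9250 1.5000 54.2250 4.2750 0.0750 0.0000] k=[2 3 55 8 0 0]
t=5: x=[2.0250 4.2750 52.5250 8.9750 0.2000 0.0000] k=[6 1 53 13 4 0]
t=6: x=[5.8750 2.4250 50.7000 13.7750 4.1250 0.1000] k=[9 4 52 14 1 3]
t=7: x=[8.8750 5.3250 49.8500 14.6250 1.3750 2.9500] k=[13 6 47 18 0 5]
t=8: x=[12.8250 7.2000 45.2500 18.2750 0.5750 4.8750] k=[17 7 44 14 0 5]
t=9: x=[16.7500 8.1750 42.3250 14.4000 0.4750 4.8750] k=[21 6 44 11 2 8]
t=10: x=[20.6250 7.3250 42.2250 11.6000 2.3750 7.8500] k=[21 4 41 13 1 10]
t=11: x=[20.5750 5.3500 39.3750 13.4000 1.5250 9.7750] k=[23 4 42 16 3 8]
t=12: x=[22.5250 5.4250 40.4000 16.3250 3.4500 7.8750] k=[21 2 38 12 1 8]
t=13: x=[20.5250 3.3750 36.4500 12.3750 1.4500 7.8250] k=[19 0 39 9 3 8]

0.2083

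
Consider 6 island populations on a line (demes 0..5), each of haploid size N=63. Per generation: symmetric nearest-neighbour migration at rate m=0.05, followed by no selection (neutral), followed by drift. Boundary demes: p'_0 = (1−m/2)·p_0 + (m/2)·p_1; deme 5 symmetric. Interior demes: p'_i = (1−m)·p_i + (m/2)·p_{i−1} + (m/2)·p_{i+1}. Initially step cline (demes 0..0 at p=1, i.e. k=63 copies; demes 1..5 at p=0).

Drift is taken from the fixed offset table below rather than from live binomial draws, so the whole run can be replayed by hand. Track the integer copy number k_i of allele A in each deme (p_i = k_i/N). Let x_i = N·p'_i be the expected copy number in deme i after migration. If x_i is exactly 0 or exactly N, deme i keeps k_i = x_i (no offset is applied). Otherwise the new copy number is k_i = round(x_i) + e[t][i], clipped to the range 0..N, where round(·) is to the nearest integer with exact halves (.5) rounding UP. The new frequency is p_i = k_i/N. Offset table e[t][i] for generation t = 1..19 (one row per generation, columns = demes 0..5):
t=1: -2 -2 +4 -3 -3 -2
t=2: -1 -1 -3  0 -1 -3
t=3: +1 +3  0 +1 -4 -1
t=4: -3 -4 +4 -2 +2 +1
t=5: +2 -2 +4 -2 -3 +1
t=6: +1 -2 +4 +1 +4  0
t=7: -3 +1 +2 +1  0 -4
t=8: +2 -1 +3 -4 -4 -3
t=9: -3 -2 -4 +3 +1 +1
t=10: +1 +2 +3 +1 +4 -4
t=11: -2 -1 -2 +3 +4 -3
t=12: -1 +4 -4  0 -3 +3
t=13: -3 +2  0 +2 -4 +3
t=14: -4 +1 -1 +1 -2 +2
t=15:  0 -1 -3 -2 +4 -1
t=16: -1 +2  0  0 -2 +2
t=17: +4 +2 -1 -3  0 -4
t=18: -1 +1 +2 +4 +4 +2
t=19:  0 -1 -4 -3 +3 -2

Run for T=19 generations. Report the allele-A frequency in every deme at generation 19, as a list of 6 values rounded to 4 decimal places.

t=0: k=[63 0 0 0 0 0]
t=1: x=[61.4250 1.5750 0.0000 0.0000 0.0000 0.0000] k=[59 0 0 0 0 0]
t=2: x=[57.5250 1.4750 0.0000 0.0000 0.0000 0.0000] k=[57 0 0 0 0 0]
t=3: x=[55.5750 1.4250 0.0000 0.0000 0.0000 0.0000] k=[57 4 0 0 0 0]
t=4: x=[55.6750 5.2250 0.1000 0.0000 0.0000 0.0000] k=[53 1 4 0 0 0]
t=5: x=[51.7000 2.3750 3.8250 0.1000 0.0000 0.0000] k=[54 0 8 0 0 0]
t=6: x=[52.6500 1.5500 7.6000 0.2000 0.0000 0.0000] k=[54 0 12 1 0 0]
t=7: x=[52.6500 1.6500 11.4250 1.2500 0.0250 0.0000] k=[50 3 13 2 0 0]
t=8: x=[48.8250 4.4250 12.4750 2.2250 0.0500 0.0000] k=[51 3 15 0 0 0]
t=9: x=[49.8000 4.5000 14.3250 0.3750 0.0000 0.0000] k=[47 3 10 3 0 0]
t=10: x=[45.9000 4.2750 9.6500 3.1000 0.0750 0.0000] k=[47 6 13 4 4 0]
t=11: x=[45.9750 7.2000 12.6000 4.2250 3.9000 0.1000] k=[44 6 11 7 8 0]
t=12: x=[43.0500 7.0750 10.7750 7.1250 7.7750 0.2000] k=[42 11 7 7 5 3]
t=13: x=[41.2250 11.6750 7.1000 6.9500 5.0000 3.0500] k=[38 14 7 9 1 6]
t=14: x=[37.4000 14.4250 7.2250 8.7500 1.3250 5.8750] k=[33 15 6 10 0 8]
t=15: x=[32.5500 15.2250 6.3250 9.6500 0.4500 7.8000] k=[33 14 3 8 4 7]
t=16: x=[32.5250 14.2000 3.4000 7.7750 4.1750 6.9250] k=[32 16 3 8 2 9]
t=17: x=[31.6000 16.0750 3.4500 7.7250 2.3250 8.8250] k=[36 18 2 5 2 5]
t=18: x=[35.5500 18.0500 2.4750 4.8500 2.1500 4.9250] k=[35 19 4 9 6 7]
t=19: x=[34.6000 19.0250 4.5000 8.8000 6.1000 6.9750] k=[35 18 1 6 9 5]

[0.5556, 0.2857, 0.0159, 0.0952, 0.1429, 0.0794]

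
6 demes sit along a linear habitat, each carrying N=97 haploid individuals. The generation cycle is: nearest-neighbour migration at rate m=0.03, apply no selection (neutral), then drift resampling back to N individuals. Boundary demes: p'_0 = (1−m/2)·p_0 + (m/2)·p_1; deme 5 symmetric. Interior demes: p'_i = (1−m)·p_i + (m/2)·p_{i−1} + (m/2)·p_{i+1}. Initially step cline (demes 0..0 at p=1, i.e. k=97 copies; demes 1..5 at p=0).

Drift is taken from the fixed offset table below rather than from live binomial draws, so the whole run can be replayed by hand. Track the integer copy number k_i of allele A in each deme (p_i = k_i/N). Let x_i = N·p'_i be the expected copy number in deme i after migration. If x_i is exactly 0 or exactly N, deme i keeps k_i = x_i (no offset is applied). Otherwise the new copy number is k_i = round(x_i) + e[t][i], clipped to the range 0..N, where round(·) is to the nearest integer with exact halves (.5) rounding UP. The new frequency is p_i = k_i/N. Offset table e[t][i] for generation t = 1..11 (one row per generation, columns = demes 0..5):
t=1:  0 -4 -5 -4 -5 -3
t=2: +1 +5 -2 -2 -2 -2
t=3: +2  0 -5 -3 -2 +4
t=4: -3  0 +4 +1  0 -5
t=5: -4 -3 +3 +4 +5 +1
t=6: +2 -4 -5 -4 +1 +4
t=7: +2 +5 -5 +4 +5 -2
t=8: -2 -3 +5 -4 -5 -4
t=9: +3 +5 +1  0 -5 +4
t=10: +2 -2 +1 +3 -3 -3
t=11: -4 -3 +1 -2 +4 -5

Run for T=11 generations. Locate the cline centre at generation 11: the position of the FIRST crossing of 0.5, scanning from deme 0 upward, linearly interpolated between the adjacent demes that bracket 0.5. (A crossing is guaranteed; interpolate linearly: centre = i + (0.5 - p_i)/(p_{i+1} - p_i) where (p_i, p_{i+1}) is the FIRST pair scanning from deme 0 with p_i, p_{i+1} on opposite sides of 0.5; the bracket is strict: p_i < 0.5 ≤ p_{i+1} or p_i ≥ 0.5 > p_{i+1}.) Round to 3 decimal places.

0.487

t=0: k=[97 0 0 0 0 0]
t=1: x=[95.5450 1.4550 0.0000 0.0000 0.0000 0.0000] k=[96 0 0 0 0 0]
t=2: x=[94.5600 1.4400 0.0000 0.0000 0.0000 0.0000] k=[96 6 0 0 0 0]
t=3: x=[94.6500 7.2600 0.0900 0.0000 0.0000 0.0000] k=[97 7 0 0 0 0]
t=4: x=[95.6500 8.2450 0.1050 0.0000 0.0000 0.0000] k=[93 8 4 0 0 0]
t=5: x=[91.7250 9.2150 4.0000 0.0600 0.0000 0.0000] k=[88 6 7 4 0 0]
t=6: x=[86.7700 7.2450 6.9400 3.9850 0.0600 0.0000] k=[89 3 2 0 1 0]
t=7: x=[87.7100 4.2750 1.9850 0.0450 0.9700 0.0150] k=[90 9 0 4 6 0]
t=8: x=[88.7850 10.0800 0.1950 3.9700 5.8800 0.0900] k=[87 7 5 0 1 0]
t=9: x=[85.8000 8.1700 4.9550 0.0900 0.9700 0.0150] k=[89 13 6 0 0 4]
t=10: x=[87.8600 14.0350 6.0150 0.0900 0.0600 3.9400] k=[90 12 7 3 0 1]
t=11: x=[88.8300 13.0950 7.0150 3.0150 0.0600 0.9850] k=[85 10 8 1 4 0]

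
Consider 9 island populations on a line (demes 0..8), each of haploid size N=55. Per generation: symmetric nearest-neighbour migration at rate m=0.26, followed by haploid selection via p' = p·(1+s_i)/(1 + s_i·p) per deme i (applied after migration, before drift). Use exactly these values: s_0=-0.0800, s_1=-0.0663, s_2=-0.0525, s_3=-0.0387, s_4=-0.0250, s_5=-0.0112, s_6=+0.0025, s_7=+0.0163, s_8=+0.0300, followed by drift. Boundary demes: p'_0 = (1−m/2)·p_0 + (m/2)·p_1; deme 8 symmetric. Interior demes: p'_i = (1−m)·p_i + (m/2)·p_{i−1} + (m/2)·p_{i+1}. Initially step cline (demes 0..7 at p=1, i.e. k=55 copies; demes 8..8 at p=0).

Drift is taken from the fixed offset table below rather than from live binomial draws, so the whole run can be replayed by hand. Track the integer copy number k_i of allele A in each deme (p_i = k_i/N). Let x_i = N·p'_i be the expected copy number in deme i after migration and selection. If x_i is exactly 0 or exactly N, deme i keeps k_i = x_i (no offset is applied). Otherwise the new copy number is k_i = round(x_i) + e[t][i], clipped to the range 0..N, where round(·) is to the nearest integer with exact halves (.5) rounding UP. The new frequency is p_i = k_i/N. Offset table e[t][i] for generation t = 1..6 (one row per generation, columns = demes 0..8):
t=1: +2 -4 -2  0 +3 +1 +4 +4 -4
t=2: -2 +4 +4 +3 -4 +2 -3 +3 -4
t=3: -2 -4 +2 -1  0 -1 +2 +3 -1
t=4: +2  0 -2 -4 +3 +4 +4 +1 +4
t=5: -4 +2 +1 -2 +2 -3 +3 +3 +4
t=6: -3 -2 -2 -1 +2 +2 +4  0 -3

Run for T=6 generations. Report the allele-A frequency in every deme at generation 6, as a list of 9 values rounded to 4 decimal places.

t=0: k=[55 55 55 55 55 55 55 55 0]
t=1: x=[55.0000 55.0000 55.0000 55.0000 55.0000 55.0000 55.0000 47.9500 7.3359] k=[55 55 55 55 55 55 55 52 3]
t=2: x=[55.0000 55.0000 55.0000 55.0000 55.0000 55.0000 54.6110 46.1408 9.6020] k=[55 55 55 55 55 55 52 49 6]
t=3: x=[55.0000 55.0000 55.0000 55.0000 55.0000 54.6056 52.0071 43.9435 11.8627] k=[55 55 55 55 55 54 54 47 11]
t=4: x=[55.0000 55.0000 55.0000 55.0000 54.8667 54.1203 53.0946 43.3789 16.0134] k=[55 55 55 55 55 55 55 44 20]
t=5: x=[55.0000 55.0000 55.0000 55.0000 55.0000 55.0000 53.5735 42.4672 23.5170] k=[55 55 55 55 55 55 55 45 28]
t=6: x=[55.0000 55.0000 55.0000 55.0000 55.0000 55.0000 53.7032 44.2307 30.6119] k=[55 55 55 55 55 55 55 44 28]

[1.0000, 1.0000, 1.0000, 1.0000, 1.0000, 1.0000, 1.0000, 0.8000, 0.5091]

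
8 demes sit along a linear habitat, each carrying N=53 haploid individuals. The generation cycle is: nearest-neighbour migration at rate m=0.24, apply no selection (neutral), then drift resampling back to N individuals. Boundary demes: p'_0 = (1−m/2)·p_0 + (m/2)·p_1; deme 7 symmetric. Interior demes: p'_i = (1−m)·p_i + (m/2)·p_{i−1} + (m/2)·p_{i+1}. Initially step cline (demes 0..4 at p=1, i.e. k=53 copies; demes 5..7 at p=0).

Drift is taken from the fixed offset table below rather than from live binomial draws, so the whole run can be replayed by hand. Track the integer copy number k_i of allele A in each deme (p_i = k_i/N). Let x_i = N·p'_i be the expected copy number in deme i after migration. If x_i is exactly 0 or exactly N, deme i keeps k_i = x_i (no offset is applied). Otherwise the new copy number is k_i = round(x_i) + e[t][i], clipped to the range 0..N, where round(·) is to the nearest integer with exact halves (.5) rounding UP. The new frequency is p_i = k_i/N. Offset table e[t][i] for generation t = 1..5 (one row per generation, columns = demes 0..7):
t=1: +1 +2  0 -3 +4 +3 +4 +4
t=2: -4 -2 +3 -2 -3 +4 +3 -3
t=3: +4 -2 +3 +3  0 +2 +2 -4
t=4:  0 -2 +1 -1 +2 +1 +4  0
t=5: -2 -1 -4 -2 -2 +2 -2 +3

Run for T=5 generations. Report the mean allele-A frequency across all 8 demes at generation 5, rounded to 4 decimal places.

0.6675

t=0: k=[53 53 53 53 53 0 0 0]
t=1: x=[53.0000 53.0000 53.0000 53.0000 46.6400 6.3600 0.0000 0.0000] k=[53 53 53 53 51 9 0 0]
t=2: x=[53.0000 53.0000 53.0000 52.7600 46.2000 12.9600 1.0800 0.0000] k=[53 53 53 51 43 17 4 0]
t=3: x=[53.0000 53.0000 52.7600 50.2800 40.8400 18.5600 5.0800 0.4800] k=[53 53 53 53 41 21 7 0]
t=4: x=[53.0000 53.0000 53.0000 51.5600 40.0400 21.7200 7.8400 0.8400] k=[53 53 53 51 42 23 12 1]
t=5: x=[53.0000 53.0000 52.7600 50.1600 40.8000 23.9600 12.0000 2.3200] k=[53 53 49 48 39 26 10 5]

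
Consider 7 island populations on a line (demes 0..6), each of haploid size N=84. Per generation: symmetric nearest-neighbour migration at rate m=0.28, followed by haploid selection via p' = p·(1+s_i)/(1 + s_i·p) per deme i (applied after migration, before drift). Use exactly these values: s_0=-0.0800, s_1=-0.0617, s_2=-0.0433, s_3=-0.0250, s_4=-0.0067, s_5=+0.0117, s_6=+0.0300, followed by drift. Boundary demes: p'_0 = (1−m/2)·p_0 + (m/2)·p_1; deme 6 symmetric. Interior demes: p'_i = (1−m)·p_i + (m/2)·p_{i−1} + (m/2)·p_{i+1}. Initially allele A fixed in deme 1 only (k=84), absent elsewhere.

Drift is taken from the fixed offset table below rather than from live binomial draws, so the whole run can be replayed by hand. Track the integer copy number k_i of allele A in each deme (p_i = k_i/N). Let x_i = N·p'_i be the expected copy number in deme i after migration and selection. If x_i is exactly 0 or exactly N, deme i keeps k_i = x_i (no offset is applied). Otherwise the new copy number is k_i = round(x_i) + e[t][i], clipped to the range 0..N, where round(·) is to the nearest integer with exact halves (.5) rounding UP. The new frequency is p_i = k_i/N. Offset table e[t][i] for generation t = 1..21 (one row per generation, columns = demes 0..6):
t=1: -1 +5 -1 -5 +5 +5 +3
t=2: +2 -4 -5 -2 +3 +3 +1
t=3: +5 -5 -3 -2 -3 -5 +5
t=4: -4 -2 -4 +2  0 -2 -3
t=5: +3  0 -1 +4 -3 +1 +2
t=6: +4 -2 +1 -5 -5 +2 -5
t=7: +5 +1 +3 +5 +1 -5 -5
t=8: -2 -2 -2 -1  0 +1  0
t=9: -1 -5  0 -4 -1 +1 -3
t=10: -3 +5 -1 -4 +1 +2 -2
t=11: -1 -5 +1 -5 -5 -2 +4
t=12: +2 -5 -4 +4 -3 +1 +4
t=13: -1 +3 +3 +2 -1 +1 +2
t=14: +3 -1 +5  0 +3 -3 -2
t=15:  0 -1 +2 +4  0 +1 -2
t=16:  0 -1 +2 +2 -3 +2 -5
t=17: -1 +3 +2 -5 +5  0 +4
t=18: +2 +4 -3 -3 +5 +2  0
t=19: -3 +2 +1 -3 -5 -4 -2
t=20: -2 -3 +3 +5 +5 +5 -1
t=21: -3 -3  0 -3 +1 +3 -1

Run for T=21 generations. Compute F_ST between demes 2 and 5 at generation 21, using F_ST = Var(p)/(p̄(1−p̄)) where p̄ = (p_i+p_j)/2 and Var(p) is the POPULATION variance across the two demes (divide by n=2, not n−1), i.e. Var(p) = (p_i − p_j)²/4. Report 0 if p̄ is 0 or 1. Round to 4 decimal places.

0.0003

t=0: k=[0 84 0 0 0 0 0]
t=1: x=[10.9417 59.3866 11.3194 0.0000 0.0000 0.0000 0.0000] k=[10 64 10 0 0 0 0]
t=2: x=[16.4300 47.5721 15.5901 1.3656 0.0000 0.0000 0.0000] k=[18 44 11 0 0 0 0]
t=3: x=[20.3277 34.4389 13.5688 1.5022 0.0000 0.0000 0.0000] k=[25 29 11 0 0 0 0]
t=4: x=[24.1019 24.7928 11.5325 1.5022 0.0000 0.0000 0.0000] k=[20 23 8 4 0 0 0]
t=5: x=[19.1590 19.5099 9.1720 3.9046 0.5563 0.0000 0.0000] k=[22 20 8 8 0 0 0]
t=6: x=[20.4045 17.6941 9.3073 6.7218 1.1126 0.0000 0.0000] k=[24 16 10 2 0 0 0]
t=7: x=[21.5185 15.4604 9.3460 2.7713 0.2781 0.0000 0.0000] k=[27 16 12 8 1 0 0]
t=8: x=[24.0053 16.1336 11.5519 7.4072 1.8279 0.1416 0.0000] k=[22 14 10 6 2 1 0]
t=9: x=[19.5993 13.8093 9.6166 5.8605 2.4043 1.0116 0.1442] k=[19 9 10 2 1 2 0]
t=10: x=[16.4680 9.9668 8.3994 2.9081 1.2716 1.5981 0.2884] k=[13 15 7 0 2 4 0]
t=11: x=[12.3741 12.8896 6.8561 1.2290 1.9869 3.1956 0.5767] k=[11 8 8 0 0 1 5]
t=12: x=[9.8327 7.9497 6.6055 1.0924 0.1391 1.4363 4.5660] k=[12 3 3 5 0 2 9]
t=13: x=[9.9829 4.0097 3.1433 3.9242 0.9735 2.7306 8.2370] k=[9 7 6 6 0 4 10]
t=14: x=[8.0896 6.7348 5.8928 5.0387 1.3908 4.3275 9.4040] k=[11 6 11 5 4 1 7]
t=15: x=[9.5699 6.9814 9.0947 5.5669 3.6962 2.2857 6.3309] k=[10 6 11 10 4 3 4]
t=16: x=[8.7636 6.8486 9.7712 9.0927 4.6703 3.3169 3.9703] k=[9 6 12 11 2 5 0]
t=17: x=[7.9586 6.8486 10.6031 9.6614 3.6564 3.9233 0.7208] k=[7 10 13 5 9 4 5]
t=18: x=[6.8750 9.4524 11.0289 6.5260 7.6929 4.8933 4.9971] k=[9 13 8 4 13 7 5]
t=19: x=[8.8760 11.1115 7.8204 5.6843 10.8364 7.6404 5.4282] k=[6 13 9 3 6 4 3]
t=20: x=[6.4646 10.8442 8.3801 4.1588 5.2667 4.1860 3.2306] k=[4 8 11 9 10 9 2]
t=21: x=[4.2135 7.4179 9.9066 9.2103 9.6624 8.2461 3.0661] k=[1 4 10 6 11 11 2]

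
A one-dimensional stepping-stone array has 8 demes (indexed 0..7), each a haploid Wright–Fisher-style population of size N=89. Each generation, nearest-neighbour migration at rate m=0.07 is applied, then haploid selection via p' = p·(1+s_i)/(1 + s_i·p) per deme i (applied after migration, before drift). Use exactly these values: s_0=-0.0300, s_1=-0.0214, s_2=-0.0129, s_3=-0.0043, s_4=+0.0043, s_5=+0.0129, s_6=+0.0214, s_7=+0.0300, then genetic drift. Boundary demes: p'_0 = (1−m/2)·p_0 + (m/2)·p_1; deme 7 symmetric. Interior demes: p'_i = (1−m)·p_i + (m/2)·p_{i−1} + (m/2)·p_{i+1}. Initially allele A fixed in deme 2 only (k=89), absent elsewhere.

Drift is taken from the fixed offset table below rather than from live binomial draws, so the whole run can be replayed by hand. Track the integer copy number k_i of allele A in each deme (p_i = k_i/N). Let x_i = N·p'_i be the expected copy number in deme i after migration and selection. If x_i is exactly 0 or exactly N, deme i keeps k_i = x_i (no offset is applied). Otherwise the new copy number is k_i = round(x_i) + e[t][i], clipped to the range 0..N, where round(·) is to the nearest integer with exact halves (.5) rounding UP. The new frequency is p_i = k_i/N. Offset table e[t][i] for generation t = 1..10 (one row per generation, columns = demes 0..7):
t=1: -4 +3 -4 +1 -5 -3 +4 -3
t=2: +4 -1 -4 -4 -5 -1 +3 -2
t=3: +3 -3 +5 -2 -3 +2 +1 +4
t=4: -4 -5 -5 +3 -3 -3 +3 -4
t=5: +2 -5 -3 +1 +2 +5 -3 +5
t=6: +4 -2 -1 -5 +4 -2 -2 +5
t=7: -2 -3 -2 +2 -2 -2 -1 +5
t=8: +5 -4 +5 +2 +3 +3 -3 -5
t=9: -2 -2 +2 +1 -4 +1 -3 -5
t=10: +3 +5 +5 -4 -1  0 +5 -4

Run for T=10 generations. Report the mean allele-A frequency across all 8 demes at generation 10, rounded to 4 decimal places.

0.1208

t=0: k=[0 0 89 0 0 0 0 0]
t=1: x=[0.0000 3.0506 82.6944 3.1021 0.0000 0.0000 0.0000 0.0000] k=[0 6 79 4 0 0 0 0]
t=2: x=[0.2037 8.1828 73.6558 6.4591 0.1406 0.0000 0.0000 0.0000] k=[4 7 70 2 0 0 0 0]
t=3: x=[3.9874 8.9248 65.1892 4.2924 0.0703 0.0000 0.0000 0.0000] k=[7 6 70 2 0 0 0 0]
t=4: x=[6.7719 8.1141 65.1540 4.2924 0.0703 0.0000 0.0000 0.0000] k=[3 3 60 7 0 0 0 0]
t=5: x=[2.9129 4.8940 55.8805 8.5765 0.2461 0.0000 0.0000 0.0000] k=[5 0 53 10 2 0 0 0]
t=6: x=[4.6879 1.9875 49.3548 11.1828 2.2193 0.0709 0.0000 0.0000] k=[9 0 48 6 6 0 0 0]
t=7: x=[8.4492 1.9532 44.5611 7.4406 5.8133 0.2127 0.0000 0.0000] k=[6 0 43 9 4 0 0 0]
t=8: x=[5.6273 1.6790 40.0189 9.9768 4.0516 0.1418 0.0000 0.0000] k=[11 0 45 12 7 3 0 0]
t=9: x=[10.3335 1.9190 41.9819 12.9323 7.0628 3.0728 0.1072 0.0000] k=[8 0 44 14 3 4 0 0]
t=10: x=[7.5079 1.7818 41.1226 14.6123 3.4341 3.8722 0.1430 0.0000] k=[11 7 46 11 2 4 5 0]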